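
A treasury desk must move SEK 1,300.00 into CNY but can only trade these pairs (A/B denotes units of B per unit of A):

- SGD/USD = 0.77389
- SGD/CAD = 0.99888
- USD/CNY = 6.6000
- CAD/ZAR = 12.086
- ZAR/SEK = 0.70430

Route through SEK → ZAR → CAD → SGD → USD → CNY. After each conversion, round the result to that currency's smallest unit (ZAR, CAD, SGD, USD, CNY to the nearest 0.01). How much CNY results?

CNY 780.91

SEK 1,300.00 ÷ 0.70430 = ZAR 1,845.80
ZAR 1,845.80 ÷ 12.086 = CAD 152.72
CAD 152.72 ÷ 0.99888 = SGD 152.89
SGD 152.89 × 0.77389 = USD 118.32
USD 118.32 × 6.6000 = CNY 780.91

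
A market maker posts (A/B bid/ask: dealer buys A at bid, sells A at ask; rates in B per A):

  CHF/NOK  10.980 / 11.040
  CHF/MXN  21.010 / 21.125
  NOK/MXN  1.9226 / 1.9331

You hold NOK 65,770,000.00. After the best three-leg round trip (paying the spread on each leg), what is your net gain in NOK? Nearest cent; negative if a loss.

Best loop NOK → MXN → CHF → NOK:
NOK 65,770,000.00 × 1.9226 (sell NOK at bid) = MXN 126,449,402.00
MXN 126,449,402.00 ÷ 21.125 (buy CHF at ask) = CHF 5,985,770.51
CHF 5,985,770.51 × 10.980 (sell CHF at bid) = NOK 65,723,760.19

Net result: NOK -46,239.81 (no profitable arbitrage after spreads)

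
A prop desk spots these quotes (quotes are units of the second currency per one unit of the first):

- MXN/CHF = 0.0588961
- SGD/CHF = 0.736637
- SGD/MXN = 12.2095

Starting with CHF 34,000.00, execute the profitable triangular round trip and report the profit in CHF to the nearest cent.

Profit: CHF 829.56

Profitable loop is CHF → MXN → SGD → CHF:
CHF 34,000.00 ÷ 0.0588961 = MXN 577,287.80
MXN 577,287.80 ÷ 12.2095 = SGD 47,281.85
SGD 47,281.85 × 0.736637 = CHF 34,829.56
Profit = CHF 34,829.56 − CHF 34,000.00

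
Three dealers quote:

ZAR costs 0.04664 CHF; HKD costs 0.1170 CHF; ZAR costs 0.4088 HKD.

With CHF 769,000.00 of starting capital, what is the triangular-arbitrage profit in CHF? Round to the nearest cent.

Profitable loop is CHF → ZAR → HKD → CHF:
CHF 769,000.00 ÷ 0.04664 = ZAR 16,487,993.14
ZAR 16,487,993.14 × 0.4088 = HKD 6,740,291.60
HKD 6,740,291.60 × 0.1170 = CHF 788,614.12
Profit = CHF 788,614.12 − CHF 769,000.00

Profit: CHF 19,614.12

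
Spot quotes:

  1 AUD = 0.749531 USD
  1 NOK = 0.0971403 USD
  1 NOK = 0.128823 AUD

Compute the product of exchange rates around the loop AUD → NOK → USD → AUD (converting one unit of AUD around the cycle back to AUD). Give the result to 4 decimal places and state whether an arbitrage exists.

1.0060 (arbitrage exists)

Around AUD → NOK → USD → AUD: 1 ÷ 0.128823 × 0.0971403 ÷ 0.749531 = 1.006043
Product > 1; profitable direction is AUD → NOK → USD → AUD.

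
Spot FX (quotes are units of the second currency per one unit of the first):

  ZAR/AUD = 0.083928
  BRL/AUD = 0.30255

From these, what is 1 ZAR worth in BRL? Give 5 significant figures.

ZAR/BRL = 0.27740

1 ZAR × 0.083928 = 0.083928 AUD
0.083928 AUD ÷ 0.30255 = 0.277402 BRL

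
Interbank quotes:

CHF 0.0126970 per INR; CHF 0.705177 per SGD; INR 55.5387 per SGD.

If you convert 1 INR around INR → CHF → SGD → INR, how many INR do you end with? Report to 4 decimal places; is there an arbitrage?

Around INR → CHF → SGD → INR: 1 × 0.0126970 ÷ 0.705177 × 55.5387 = 0.999997
Product ≈ 1 (deviation 0.000%, within rounding noise).

1.0000 (no arbitrage)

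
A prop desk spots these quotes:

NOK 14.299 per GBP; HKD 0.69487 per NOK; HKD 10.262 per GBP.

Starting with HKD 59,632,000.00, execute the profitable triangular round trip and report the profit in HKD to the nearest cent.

Profit: HKD 1,956,858.88

Profitable loop is HKD → NOK → GBP → HKD:
HKD 59,632,000.00 ÷ 0.69487 = NOK 85,817,491.04
NOK 85,817,491.04 ÷ 14.299 = GBP 6,001,642.85
GBP 6,001,642.85 × 10.262 = HKD 61,588,858.88
Profit = HKD 61,588,858.88 − HKD 59,632,000.00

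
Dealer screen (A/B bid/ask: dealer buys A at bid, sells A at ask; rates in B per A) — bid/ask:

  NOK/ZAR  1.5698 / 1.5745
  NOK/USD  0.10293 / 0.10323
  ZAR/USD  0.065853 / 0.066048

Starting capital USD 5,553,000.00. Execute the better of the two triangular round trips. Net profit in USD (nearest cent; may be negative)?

Best loop USD → NOK → ZAR → USD:
USD 5,553,000.00 ÷ 0.10323 (buy NOK at ask) = NOK 53,792,502.18
NOK 53,792,502.18 × 1.5698 (sell NOK at bid) = ZAR 84,443,469.92
ZAR 84,443,469.92 × 0.065853 (sell ZAR at bid) = USD 5,560,855.82

Net profit: USD 7,855.82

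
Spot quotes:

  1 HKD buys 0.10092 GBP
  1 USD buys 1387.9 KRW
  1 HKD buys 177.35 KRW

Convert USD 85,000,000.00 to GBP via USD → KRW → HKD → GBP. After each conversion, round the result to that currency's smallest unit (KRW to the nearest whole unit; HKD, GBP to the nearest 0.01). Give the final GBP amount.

USD 85,000,000.00 × 1387.9 = KRW 117,971,500,000
KRW 117,971,500,000 ÷ 177.35 = HKD 665,190,301.66
HKD 665,190,301.66 × 0.10092 = GBP 67,131,005.24

GBP 67,131,005.24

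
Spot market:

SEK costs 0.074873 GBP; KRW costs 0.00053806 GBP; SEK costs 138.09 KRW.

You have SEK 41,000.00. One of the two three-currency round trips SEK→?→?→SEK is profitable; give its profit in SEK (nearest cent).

Profit: SEK 315.80

Profitable loop is SEK → GBP → KRW → SEK:
SEK 41,000.00 × 0.074873 = GBP 3,069.79
GBP 3,069.79 ÷ 0.00053806 = KRW 5,705,299
KRW 5,705,299 ÷ 138.09 = SEK 41,315.80
Profit = SEK 41,315.80 − SEK 41,000.00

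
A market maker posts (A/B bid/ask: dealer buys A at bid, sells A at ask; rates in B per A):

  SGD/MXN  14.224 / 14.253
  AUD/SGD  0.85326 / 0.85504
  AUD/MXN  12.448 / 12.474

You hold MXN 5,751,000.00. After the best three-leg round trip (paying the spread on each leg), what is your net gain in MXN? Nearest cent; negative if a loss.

Best loop MXN → SGD → AUD → MXN:
MXN 5,751,000.00 ÷ 14.253 (buy SGD at ask) = SGD 403,494.00
SGD 403,494.00 ÷ 0.85504 (buy AUD at ask) = AUD 471,900.73
AUD 471,900.73 × 12.448 (sell AUD at bid) = MXN 5,874,220.30

Net profit: MXN 123,220.30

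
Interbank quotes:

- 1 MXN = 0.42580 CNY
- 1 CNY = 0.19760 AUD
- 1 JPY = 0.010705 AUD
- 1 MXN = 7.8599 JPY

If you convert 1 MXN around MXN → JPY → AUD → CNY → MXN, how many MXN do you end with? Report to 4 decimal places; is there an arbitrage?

Around MXN → JPY → AUD → CNY → MXN: 1 × 7.8599 × 0.010705 ÷ 0.19760 ÷ 0.42580 = 1.000026
Product ≈ 1 (deviation 0.003%, within rounding noise).

1.0000 (no arbitrage)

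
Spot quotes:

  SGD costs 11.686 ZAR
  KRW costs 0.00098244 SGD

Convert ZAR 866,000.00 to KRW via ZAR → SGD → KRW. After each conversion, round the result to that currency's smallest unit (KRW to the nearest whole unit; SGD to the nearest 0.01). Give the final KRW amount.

ZAR 866,000.00 ÷ 11.686 = SGD 74,105.77
SGD 74,105.77 ÷ 0.00098244 = KRW 75,430,327

KRW 75,430,327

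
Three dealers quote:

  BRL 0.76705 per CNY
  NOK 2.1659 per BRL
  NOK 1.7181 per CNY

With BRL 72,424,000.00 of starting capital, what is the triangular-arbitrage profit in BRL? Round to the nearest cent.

Profitable loop is BRL → CNY → NOK → BRL:
BRL 72,424,000.00 ÷ 0.76705 = CNY 94,418,877.52
CNY 94,418,877.52 × 1.7181 = NOK 162,221,073.46
NOK 162,221,073.46 ÷ 2.1659 = BRL 74,897,766.96
Profit = BRL 74,897,766.96 − BRL 72,424,000.00

Profit: BRL 2,473,766.96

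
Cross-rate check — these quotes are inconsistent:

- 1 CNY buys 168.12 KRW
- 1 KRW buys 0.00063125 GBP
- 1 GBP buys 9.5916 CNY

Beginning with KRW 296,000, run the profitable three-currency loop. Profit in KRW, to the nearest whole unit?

Profit: KRW 5,303

Profitable loop is KRW → GBP → CNY → KRW:
KRW 296,000 × 0.00063125 = GBP 186.85
GBP 186.85 × 9.5916 = CNY 1,792.19
CNY 1,792.19 × 168.12 = KRW 301,303
Profit = KRW 301,303 − KRW 296,000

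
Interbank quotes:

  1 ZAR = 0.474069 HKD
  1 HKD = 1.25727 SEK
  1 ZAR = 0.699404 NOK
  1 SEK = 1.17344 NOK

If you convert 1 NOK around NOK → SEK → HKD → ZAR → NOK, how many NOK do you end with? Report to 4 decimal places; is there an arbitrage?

1.0000 (no arbitrage)

Around NOK → SEK → HKD → ZAR → NOK: 1 ÷ 1.17344 ÷ 1.25727 ÷ 0.474069 × 0.699404 = 0.999993
Product ≈ 1 (deviation 0.001%, within rounding noise).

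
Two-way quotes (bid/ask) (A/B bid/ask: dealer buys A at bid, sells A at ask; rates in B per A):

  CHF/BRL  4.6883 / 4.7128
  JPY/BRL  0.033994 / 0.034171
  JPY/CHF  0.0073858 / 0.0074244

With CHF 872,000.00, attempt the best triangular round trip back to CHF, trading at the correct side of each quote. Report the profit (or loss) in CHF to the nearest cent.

Best loop CHF → BRL → JPY → CHF:
CHF 872,000.00 × 4.6883 (sell CHF at bid) = BRL 4,088,197.60
BRL 4,088,197.60 ÷ 0.034171 (buy JPY at ask) = JPY 119,639,390
JPY 119,639,390 × 0.0073858 (sell JPY at bid) = CHF 883,632.61

Net profit: CHF 11,632.61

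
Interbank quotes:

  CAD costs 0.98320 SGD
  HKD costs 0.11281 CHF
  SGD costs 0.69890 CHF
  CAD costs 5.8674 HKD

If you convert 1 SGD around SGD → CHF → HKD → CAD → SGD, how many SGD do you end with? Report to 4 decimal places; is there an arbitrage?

1.0382 (arbitrage exists)

Around SGD → CHF → HKD → CAD → SGD: 1 × 0.69890 ÷ 0.11281 ÷ 5.8674 × 0.98320 = 1.038158
Product > 1; profitable direction is SGD → CHF → HKD → CAD → SGD.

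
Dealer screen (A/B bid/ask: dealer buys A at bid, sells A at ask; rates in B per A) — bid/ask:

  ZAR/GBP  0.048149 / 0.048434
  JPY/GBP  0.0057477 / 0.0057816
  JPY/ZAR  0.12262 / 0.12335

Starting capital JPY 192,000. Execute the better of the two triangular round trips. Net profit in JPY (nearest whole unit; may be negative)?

Net profit: JPY 4,066

Best loop JPY → ZAR → GBP → JPY:
JPY 192,000 × 0.12262 (sell JPY at bid) = ZAR 23,543.04
ZAR 23,543.04 × 0.048149 (sell ZAR at bid) = GBP 1,133.57
GBP 1,133.57 ÷ 0.0057816 (buy JPY at ask) = JPY 196,066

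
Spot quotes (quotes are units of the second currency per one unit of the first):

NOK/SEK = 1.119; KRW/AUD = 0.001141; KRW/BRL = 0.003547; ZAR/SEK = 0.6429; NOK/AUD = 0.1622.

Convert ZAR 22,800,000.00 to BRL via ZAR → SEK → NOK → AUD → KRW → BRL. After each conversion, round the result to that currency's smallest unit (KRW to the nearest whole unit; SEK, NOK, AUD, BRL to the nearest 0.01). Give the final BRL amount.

BRL 6,605,026.74

ZAR 22,800,000.00 × 0.6429 = SEK 14,658,120.00
SEK 14,658,120.00 ÷ 1.119 = NOK 13,099,302.95
NOK 13,099,302.95 × 0.1622 = AUD 2,124,706.94
AUD 2,124,706.94 ÷ 0.001141 = KRW 1,862,144,557
KRW 1,862,144,557 × 0.003547 = BRL 6,605,026.74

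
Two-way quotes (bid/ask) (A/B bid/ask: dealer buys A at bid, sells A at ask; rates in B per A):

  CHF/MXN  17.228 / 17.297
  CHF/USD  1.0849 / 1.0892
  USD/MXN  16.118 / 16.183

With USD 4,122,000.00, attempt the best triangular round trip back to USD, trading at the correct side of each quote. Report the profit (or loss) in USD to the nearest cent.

Net profit: USD 45,139.72

Best loop USD → MXN → CHF → USD:
USD 4,122,000.00 × 16.118 (sell USD at bid) = MXN 66,438,396.00
MXN 66,438,396.00 ÷ 17.297 (buy CHF at ask) = CHF 3,841,035.79
CHF 3,841,035.79 × 1.0849 (sell CHF at bid) = USD 4,167,139.72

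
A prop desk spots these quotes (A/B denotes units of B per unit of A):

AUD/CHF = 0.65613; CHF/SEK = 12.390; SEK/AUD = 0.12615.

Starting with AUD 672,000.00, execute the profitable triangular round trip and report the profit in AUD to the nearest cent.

Profitable loop is AUD → CHF → SEK → AUD:
AUD 672,000.00 × 0.65613 = CHF 440,919.36
CHF 440,919.36 × 12.390 = SEK 5,462,990.87
SEK 5,462,990.87 × 0.12615 = AUD 689,156.30
Profit = AUD 689,156.30 − AUD 672,000.00

Profit: AUD 17,156.30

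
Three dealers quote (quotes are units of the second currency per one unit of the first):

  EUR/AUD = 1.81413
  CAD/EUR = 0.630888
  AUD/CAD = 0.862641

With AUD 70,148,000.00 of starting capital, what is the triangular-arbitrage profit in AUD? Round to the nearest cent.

Profit: AUD 902,072.52

Profitable loop is AUD → EUR → CAD → AUD:
AUD 70,148,000.00 ÷ 1.81413 = EUR 38,667,570.68
EUR 38,667,570.68 ÷ 0.630888 = CAD 61,290,705.61
CAD 61,290,705.61 ÷ 0.862641 = AUD 71,050,072.52
Profit = AUD 71,050,072.52 − AUD 70,148,000.00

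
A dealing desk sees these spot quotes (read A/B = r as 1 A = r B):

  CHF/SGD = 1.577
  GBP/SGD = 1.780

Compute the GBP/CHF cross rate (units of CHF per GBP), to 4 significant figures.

GBP/CHF = 1.129

1 GBP × 1.780 = 1.78 SGD
1.78 SGD ÷ 1.577 = 1.12873 CHF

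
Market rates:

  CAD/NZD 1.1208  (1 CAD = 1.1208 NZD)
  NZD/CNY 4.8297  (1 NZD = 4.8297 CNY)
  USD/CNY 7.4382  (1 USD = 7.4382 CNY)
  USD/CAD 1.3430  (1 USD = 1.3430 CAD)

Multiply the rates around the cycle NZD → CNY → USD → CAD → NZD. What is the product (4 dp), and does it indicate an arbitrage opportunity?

0.9774 (arbitrage exists)

Around NZD → CNY → USD → CAD → NZD: 1 × 4.8297 ÷ 7.4382 × 1.3430 × 1.1208 = 0.977364
Product < 1; profitable direction is NZD → CAD → USD → CNY → NZD.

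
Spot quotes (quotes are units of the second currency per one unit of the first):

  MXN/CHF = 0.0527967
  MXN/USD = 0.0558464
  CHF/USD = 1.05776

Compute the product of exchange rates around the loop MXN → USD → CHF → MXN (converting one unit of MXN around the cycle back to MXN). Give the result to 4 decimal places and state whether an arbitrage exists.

1.0000 (no arbitrage)

Around MXN → USD → CHF → MXN: 1 × 0.0558464 ÷ 1.05776 ÷ 0.0527967 = 1.000003
Product ≈ 1 (deviation 0.000%, within rounding noise).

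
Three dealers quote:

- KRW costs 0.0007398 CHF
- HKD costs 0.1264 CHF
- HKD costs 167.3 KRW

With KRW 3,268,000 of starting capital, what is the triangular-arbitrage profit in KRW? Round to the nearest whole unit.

Profitable loop is KRW → HKD → CHF → KRW:
KRW 3,268,000 ÷ 167.3 = HKD 19,533.77
HKD 19,533.77 × 0.1264 = CHF 2,469.07
CHF 2,469.07 ÷ 0.0007398 = KRW 3,337,481
Profit = KRW 3,337,481 − KRW 3,268,000

Profit: KRW 69,481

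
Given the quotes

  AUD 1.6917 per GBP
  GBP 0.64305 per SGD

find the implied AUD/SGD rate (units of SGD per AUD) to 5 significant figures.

AUD/SGD = 0.91925

1 AUD ÷ 1.6917 = 0.591121 GBP
0.591121 GBP ÷ 0.64305 = 0.919246 SGD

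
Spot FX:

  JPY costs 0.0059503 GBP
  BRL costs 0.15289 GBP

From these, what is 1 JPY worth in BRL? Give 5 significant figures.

JPY/BRL = 0.038919

1 JPY × 0.0059503 = 0.0059503 GBP
0.0059503 GBP ÷ 0.15289 = 0.0389188 BRL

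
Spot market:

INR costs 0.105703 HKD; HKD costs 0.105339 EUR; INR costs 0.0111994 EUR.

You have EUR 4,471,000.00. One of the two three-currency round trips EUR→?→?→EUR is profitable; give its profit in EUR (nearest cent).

Profit: EUR 26,000.35

Profitable loop is EUR → HKD → INR → EUR:
EUR 4,471,000.00 ÷ 0.105339 = HKD 42,443,919.16
HKD 42,443,919.16 ÷ 0.105703 = INR 401,539,399.60
INR 401,539,399.60 × 0.0111994 = EUR 4,497,000.35
Profit = EUR 4,497,000.35 − EUR 4,471,000.00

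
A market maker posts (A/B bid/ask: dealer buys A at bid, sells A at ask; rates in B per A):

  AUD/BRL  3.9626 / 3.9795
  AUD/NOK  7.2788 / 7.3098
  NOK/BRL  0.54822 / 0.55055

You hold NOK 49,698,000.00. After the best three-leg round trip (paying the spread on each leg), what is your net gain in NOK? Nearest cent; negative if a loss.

Best loop NOK → BRL → AUD → NOK:
NOK 49,698,000.00 × 0.54822 (sell NOK at bid) = BRL 27,245,437.56
BRL 27,245,437.56 ÷ 3.9795 (buy AUD at ask) = AUD 6,846,447.43
AUD 6,846,447.43 × 7.2788 (sell AUD at bid) = NOK 49,833,921.58

Net profit: NOK 135,921.58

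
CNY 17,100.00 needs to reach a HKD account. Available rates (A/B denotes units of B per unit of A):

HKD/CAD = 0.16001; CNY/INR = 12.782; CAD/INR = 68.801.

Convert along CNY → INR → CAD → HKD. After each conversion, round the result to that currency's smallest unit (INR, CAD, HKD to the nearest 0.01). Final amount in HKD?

CNY 17,100.00 × 12.782 = INR 218,572.20
INR 218,572.20 ÷ 68.801 = CAD 3,176.88
CAD 3,176.88 ÷ 0.16001 = HKD 19,854.26

HKD 19,854.26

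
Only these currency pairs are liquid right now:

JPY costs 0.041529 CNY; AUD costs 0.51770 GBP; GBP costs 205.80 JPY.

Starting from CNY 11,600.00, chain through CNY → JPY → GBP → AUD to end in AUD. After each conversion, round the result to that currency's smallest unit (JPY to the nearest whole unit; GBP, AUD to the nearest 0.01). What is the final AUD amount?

AUD 2,621.69

CNY 11,600.00 ÷ 0.041529 = JPY 279,323
JPY 279,323 ÷ 205.80 = GBP 1,357.25
GBP 1,357.25 ÷ 0.51770 = AUD 2,621.69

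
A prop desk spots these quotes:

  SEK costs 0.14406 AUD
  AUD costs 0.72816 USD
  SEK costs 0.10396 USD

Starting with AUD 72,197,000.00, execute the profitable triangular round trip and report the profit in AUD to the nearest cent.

Profitable loop is AUD → USD → SEK → AUD:
AUD 72,197,000.00 × 0.72816 = USD 52,570,967.52
USD 52,570,967.52 ÷ 0.10396 = SEK 505,684,566.37
SEK 505,684,566.37 × 0.14406 = AUD 72,848,918.63
Profit = AUD 72,848,918.63 − AUD 72,197,000.00

Profit: AUD 651,918.63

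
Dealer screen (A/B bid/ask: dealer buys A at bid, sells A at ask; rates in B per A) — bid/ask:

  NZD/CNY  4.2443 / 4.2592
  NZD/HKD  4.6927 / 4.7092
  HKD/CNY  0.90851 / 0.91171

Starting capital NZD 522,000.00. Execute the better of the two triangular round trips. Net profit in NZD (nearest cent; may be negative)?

Best loop NZD → HKD → CNY → NZD:
NZD 522,000.00 × 4.6927 (sell NZD at bid) = HKD 2,449,589.40
HKD 2,449,589.40 × 0.90851 (sell HKD at bid) = CNY 2,225,476.47
CNY 2,225,476.47 ÷ 4.2592 (buy NZD at ask) = NZD 522,510.44

Net profit: NZD 510.44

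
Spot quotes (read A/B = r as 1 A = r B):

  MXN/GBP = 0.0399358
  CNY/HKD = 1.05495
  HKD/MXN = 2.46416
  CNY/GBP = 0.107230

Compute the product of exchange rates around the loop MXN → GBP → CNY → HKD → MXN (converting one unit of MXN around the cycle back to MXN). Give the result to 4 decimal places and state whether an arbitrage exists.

Around MXN → GBP → CNY → HKD → MXN: 1 × 0.0399358 ÷ 0.107230 × 1.05495 × 2.46416 = 0.968159
Product < 1; profitable direction is MXN → HKD → CNY → GBP → MXN.

0.9682 (arbitrage exists)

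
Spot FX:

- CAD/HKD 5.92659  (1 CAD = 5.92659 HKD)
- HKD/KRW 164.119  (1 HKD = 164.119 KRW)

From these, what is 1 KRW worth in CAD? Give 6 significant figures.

1 KRW ÷ 164.119 = 0.00609314 HKD
0.00609314 HKD ÷ 5.92659 = 0.0010281 CAD

KRW/CAD = 0.00102810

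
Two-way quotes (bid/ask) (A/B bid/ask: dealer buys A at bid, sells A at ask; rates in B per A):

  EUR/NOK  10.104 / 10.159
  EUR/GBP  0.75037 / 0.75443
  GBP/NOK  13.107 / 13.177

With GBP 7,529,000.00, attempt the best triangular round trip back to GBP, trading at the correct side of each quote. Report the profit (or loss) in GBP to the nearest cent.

Best loop GBP → EUR → NOK → GBP:
GBP 7,529,000.00 ÷ 0.75443 (buy EUR at ask) = EUR 9,979,719.79
EUR 9,979,719.79 × 10.104 (sell EUR at bid) = NOK 100,835,088.74
NOK 100,835,088.74 ÷ 13.177 (buy GBP at ask) = GBP 7,652,355.52

Net profit: GBP 123,355.52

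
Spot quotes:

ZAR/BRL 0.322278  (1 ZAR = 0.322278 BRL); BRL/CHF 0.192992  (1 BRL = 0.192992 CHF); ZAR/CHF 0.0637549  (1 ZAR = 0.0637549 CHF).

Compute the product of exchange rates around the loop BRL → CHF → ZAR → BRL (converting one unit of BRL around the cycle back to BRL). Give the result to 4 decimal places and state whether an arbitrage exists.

Around BRL → CHF → ZAR → BRL: 1 × 0.192992 ÷ 0.0637549 × 0.322278 = 0.975565
Product < 1; profitable direction is BRL → ZAR → CHF → BRL.

0.9756 (arbitrage exists)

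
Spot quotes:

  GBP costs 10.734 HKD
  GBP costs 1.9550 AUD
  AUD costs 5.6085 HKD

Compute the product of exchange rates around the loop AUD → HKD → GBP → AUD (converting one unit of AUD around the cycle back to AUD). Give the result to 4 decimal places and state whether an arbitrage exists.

Around AUD → HKD → GBP → AUD: 1 × 5.6085 ÷ 10.734 × 1.9550 = 1.021485
Product > 1; profitable direction is AUD → HKD → GBP → AUD.

1.0215 (arbitrage exists)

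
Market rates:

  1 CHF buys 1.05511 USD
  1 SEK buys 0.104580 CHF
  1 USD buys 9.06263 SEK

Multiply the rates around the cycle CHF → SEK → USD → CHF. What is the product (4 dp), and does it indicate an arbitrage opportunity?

Around CHF → SEK → USD → CHF: 1 ÷ 0.104580 ÷ 9.06263 ÷ 1.05511 = 0.999999
Product ≈ 1 (deviation 0.000%, within rounding noise).

1.0000 (no arbitrage)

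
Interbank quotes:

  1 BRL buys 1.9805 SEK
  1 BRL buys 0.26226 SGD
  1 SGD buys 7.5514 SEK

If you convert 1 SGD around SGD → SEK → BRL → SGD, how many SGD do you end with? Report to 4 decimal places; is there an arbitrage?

1.0000 (no arbitrage)

Around SGD → SEK → BRL → SGD: 1 × 7.5514 ÷ 1.9805 × 0.26226 = 0.999965
Product ≈ 1 (deviation 0.004%, within rounding noise).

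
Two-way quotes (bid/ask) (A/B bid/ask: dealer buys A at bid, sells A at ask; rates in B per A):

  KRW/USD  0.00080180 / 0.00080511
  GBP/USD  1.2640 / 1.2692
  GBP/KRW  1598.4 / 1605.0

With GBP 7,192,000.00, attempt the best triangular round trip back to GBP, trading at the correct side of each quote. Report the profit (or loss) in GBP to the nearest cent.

Best loop GBP → KRW → USD → GBP:
GBP 7,192,000.00 × 1598.4 (sell GBP at bid) = KRW 11,495,692,800
KRW 11,495,692,800 × 0.00080180 (sell KRW at bid) = USD 9,217,246.49
USD 9,217,246.49 ÷ 1.2692 (buy GBP at ask) = GBP 7,262,249.04

Net profit: GBP 70,249.04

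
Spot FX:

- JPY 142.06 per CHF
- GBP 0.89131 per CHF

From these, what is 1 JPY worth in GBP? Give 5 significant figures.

JPY/GBP = 0.0062742

1 JPY ÷ 142.06 = 0.00703928 CHF
0.00703928 CHF × 0.89131 = 0.00627418 GBP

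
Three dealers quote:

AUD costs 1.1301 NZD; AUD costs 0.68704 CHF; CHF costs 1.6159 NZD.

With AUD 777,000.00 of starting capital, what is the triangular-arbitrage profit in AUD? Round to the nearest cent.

Profitable loop is AUD → NZD → CHF → AUD:
AUD 777,000.00 × 1.1301 = NZD 878,087.70
NZD 878,087.70 ÷ 1.6159 = CHF 543,404.73
CHF 543,404.73 ÷ 0.68704 = AUD 790,936.09
Profit = AUD 790,936.09 − AUD 777,000.00

Profit: AUD 13,936.09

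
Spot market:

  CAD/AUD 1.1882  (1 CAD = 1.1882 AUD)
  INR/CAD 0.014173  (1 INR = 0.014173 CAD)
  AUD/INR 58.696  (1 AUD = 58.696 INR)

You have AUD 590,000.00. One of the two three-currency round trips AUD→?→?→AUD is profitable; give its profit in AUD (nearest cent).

Profit: AUD 6,887.07

Profitable loop is AUD → CAD → INR → AUD:
AUD 590,000.00 ÷ 1.1882 = CAD 496,549.40
CAD 496,549.40 ÷ 0.014173 = INR 35,034,883.40
INR 35,034,883.40 ÷ 58.696 = AUD 596,887.07
Profit = AUD 596,887.07 − AUD 590,000.00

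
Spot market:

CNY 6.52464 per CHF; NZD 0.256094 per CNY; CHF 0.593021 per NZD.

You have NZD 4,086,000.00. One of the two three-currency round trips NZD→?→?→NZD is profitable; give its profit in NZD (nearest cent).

Profit: NZD 37,560.13

Profitable loop is NZD → CNY → CHF → NZD:
NZD 4,086,000.00 ÷ 0.256094 = CNY 15,955,078.99
CNY 15,955,078.99 ÷ 6.52464 = CHF 2,445,357.75
CHF 2,445,357.75 ÷ 0.593021 = NZD 4,123,560.13
Profit = NZD 4,123,560.13 − NZD 4,086,000.00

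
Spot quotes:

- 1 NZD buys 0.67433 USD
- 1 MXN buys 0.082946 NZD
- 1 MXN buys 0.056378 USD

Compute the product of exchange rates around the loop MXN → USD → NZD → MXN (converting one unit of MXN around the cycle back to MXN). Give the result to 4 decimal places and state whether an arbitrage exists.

1.0080 (arbitrage exists)

Around MXN → USD → NZD → MXN: 1 × 0.056378 ÷ 0.67433 ÷ 0.082946 = 1.007956
Product > 1; profitable direction is MXN → USD → NZD → MXN.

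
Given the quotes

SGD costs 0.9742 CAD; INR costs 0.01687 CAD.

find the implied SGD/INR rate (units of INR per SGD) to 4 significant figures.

SGD/INR = 57.75

1 SGD × 0.9742 = 0.9742 CAD
0.9742 CAD ÷ 0.01687 = 57.7475 INR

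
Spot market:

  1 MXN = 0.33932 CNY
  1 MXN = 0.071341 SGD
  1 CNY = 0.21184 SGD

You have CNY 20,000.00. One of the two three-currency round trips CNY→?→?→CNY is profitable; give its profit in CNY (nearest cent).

Profitable loop is CNY → SGD → MXN → CNY:
CNY 20,000.00 × 0.21184 = SGD 4,236.80
SGD 4,236.80 ÷ 0.071341 = MXN 59,388.01
MXN 59,388.01 × 0.33932 = CNY 20,151.54
Profit = CNY 20,151.54 − CNY 20,000.00

Profit: CNY 151.54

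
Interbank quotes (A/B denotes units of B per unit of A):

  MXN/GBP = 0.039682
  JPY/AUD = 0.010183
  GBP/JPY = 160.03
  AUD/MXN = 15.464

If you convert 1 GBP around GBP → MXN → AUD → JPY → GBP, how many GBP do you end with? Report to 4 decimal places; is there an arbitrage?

Around GBP → MXN → AUD → JPY → GBP: 1 ÷ 0.039682 ÷ 15.464 ÷ 0.010183 ÷ 160.03 = 1.000017
Product ≈ 1 (deviation 0.002%, within rounding noise).

1.0000 (no arbitrage)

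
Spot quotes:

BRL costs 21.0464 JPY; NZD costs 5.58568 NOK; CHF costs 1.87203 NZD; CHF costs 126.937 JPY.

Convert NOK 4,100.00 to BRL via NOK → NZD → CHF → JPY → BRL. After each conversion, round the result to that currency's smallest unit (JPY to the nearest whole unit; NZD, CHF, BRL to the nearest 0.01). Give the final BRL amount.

NOK 4,100.00 ÷ 5.58568 = NZD 734.02
NZD 734.02 ÷ 1.87203 = CHF 392.10
CHF 392.10 × 126.937 = JPY 49,772
JPY 49,772 ÷ 21.0464 = BRL 2,364.87

BRL 2,364.87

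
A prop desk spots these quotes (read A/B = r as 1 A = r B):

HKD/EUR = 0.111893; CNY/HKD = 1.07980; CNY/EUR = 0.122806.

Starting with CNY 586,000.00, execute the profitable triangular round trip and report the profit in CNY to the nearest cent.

Profitable loop is CNY → EUR → HKD → CNY:
CNY 586,000.00 × 0.122806 = EUR 71,964.32
EUR 71,964.32 ÷ 0.111893 = HKD 643,152.98
HKD 643,152.98 ÷ 1.07980 = CNY 595,622.32
Profit = CNY 595,622.32 − CNY 586,000.00

Profit: CNY 9,622.32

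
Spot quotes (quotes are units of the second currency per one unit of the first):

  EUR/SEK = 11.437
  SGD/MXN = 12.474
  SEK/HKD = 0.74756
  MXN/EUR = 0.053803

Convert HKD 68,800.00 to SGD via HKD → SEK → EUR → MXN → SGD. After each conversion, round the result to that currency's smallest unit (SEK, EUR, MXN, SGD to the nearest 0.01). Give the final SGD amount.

HKD 68,800.00 ÷ 0.74756 = SEK 92,032.75
SEK 92,032.75 ÷ 11.437 = EUR 8,046.93
EUR 8,046.93 ÷ 0.053803 = MXN 149,562.85
MXN 149,562.85 ÷ 12.474 = SGD 11,989.97

SGD 11,989.97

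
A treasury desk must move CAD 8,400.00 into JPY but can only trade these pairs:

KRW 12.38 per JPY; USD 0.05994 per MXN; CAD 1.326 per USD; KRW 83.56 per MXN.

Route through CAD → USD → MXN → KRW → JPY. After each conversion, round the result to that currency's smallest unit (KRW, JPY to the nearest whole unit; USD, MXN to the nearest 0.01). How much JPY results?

CAD 8,400.00 ÷ 1.326 = USD 6,334.84
USD 6,334.84 ÷ 0.05994 = MXN 105,686.35
MXN 105,686.35 × 83.56 = KRW 8,831,151
KRW 8,831,151 ÷ 12.38 = JPY 713,340

JPY 713,340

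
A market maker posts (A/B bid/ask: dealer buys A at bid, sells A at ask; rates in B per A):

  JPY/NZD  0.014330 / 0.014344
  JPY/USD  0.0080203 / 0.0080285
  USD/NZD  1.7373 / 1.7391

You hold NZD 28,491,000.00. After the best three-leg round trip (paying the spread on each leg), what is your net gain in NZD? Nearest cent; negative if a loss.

Best loop NZD → USD → JPY → NZD:
NZD 28,491,000.00 ÷ 1.7391 (buy USD at ask) = USD 16,382,611.70
USD 16,382,611.70 ÷ 0.0080285 (buy JPY at ask) = JPY 2,040,556,978
JPY 2,040,556,978 × 0.014330 (sell JPY at bid) = NZD 29,241,181.49

Net profit: NZD 750,181.49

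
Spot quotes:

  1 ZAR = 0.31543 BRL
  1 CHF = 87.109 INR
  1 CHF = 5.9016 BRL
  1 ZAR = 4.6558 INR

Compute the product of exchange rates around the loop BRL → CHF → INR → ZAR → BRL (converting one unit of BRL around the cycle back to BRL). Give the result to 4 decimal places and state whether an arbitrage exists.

1.0000 (no arbitrage)

Around BRL → CHF → INR → ZAR → BRL: 1 ÷ 5.9016 × 87.109 ÷ 4.6558 × 0.31543 = 1.000004
Product ≈ 1 (deviation 0.000%, within rounding noise).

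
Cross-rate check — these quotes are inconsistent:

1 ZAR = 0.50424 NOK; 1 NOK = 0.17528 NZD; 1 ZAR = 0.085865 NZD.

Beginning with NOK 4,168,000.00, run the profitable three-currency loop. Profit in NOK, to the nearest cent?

Profit: NOK 122,236.12

Profitable loop is NOK → NZD → ZAR → NOK:
NOK 4,168,000.00 × 0.17528 = NZD 730,567.04
NZD 730,567.04 ÷ 0.085865 = ZAR 8,508,321.67
ZAR 8,508,321.67 × 0.50424 = NOK 4,290,236.12
Profit = NOK 4,290,236.12 − NOK 4,168,000.00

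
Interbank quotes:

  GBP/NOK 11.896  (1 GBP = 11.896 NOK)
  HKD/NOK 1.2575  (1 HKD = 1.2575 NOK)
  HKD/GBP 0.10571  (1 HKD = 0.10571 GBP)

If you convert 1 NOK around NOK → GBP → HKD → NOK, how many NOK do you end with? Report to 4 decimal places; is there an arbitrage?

Around NOK → GBP → HKD → NOK: 1 ÷ 11.896 ÷ 0.10571 × 1.2575 = 0.999979
Product ≈ 1 (deviation 0.002%, within rounding noise).

1.0000 (no arbitrage)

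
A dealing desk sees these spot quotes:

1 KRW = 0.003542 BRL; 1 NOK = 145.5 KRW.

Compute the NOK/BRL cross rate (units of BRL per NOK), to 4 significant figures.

1 NOK × 145.5 = 145.5 KRW
145.5 KRW × 0.003542 = 0.515361 BRL

NOK/BRL = 0.5154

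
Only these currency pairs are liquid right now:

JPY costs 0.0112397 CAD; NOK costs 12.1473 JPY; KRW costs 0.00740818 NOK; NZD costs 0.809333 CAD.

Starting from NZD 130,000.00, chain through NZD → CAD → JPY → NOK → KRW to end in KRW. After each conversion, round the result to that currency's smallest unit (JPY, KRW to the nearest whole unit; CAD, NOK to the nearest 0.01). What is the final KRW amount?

KRW 104,021,858

NZD 130,000.00 × 0.809333 = CAD 105,213.29
CAD 105,213.29 ÷ 0.0112397 = JPY 9,360,863
JPY 9,360,863 ÷ 12.1473 = NOK 770,612.65
NOK 770,612.65 ÷ 0.00740818 = KRW 104,021,858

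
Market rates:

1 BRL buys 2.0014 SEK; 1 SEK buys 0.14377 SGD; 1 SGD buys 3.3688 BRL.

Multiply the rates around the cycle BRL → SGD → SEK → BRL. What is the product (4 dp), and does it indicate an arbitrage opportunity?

Around BRL → SGD → SEK → BRL: 1 ÷ 3.3688 ÷ 0.14377 ÷ 2.0014 = 1.031627
Product > 1; profitable direction is BRL → SGD → SEK → BRL.

1.0316 (arbitrage exists)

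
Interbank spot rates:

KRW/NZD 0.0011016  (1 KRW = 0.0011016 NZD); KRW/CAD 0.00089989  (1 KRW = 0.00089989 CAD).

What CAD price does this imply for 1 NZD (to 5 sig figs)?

NZD/CAD = 0.81689

1 NZD ÷ 0.0011016 = 907.771 KRW
907.771 KRW × 0.00089989 = 0.816894 CAD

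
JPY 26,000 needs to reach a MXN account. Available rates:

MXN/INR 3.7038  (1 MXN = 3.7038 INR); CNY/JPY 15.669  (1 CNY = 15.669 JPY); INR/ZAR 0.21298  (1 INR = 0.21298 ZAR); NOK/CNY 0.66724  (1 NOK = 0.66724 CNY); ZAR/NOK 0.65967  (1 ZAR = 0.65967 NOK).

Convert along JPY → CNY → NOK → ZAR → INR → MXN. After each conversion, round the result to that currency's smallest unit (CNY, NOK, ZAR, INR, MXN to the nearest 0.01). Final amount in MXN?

JPY 26,000 ÷ 15.669 = CNY 1,659.33
CNY 1,659.33 ÷ 0.66724 = NOK 2,486.86
NOK 2,486.86 ÷ 0.65967 = ZAR 3,769.85
ZAR 3,769.85 ÷ 0.21298 = INR 17,700.49
INR 17,700.49 ÷ 3.7038 = MXN 4,779.01

MXN 4,779.01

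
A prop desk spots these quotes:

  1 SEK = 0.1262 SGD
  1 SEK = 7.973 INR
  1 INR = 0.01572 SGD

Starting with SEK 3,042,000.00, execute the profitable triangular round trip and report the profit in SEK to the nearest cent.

Profitable loop is SEK → SGD → INR → SEK:
SEK 3,042,000.00 × 0.1262 = SGD 383,900.40
SGD 383,900.40 ÷ 0.01572 = INR 24,421,145.04
INR 24,421,145.04 ÷ 7.973 = SEK 3,062,980.69
Profit = SEK 3,062,980.69 − SEK 3,042,000.00

Profit: SEK 20,980.69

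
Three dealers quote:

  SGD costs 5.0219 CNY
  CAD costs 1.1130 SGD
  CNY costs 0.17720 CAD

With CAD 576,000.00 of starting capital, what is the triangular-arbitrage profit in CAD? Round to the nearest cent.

Profit: CAD 5,561.36

Profitable loop is CAD → CNY → SGD → CAD:
CAD 576,000.00 ÷ 0.17720 = CNY 3,250,564.33
CNY 3,250,564.33 ÷ 5.0219 = SGD 647,277.79
SGD 647,277.79 ÷ 1.1130 = CAD 581,561.36
Profit = CAD 581,561.36 − CAD 576,000.00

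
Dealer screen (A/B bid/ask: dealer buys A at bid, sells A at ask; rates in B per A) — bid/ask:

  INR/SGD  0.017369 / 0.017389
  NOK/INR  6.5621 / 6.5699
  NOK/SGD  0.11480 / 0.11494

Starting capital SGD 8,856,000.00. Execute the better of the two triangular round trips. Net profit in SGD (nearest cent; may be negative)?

Net profit: SGD 43,100.86

Best loop SGD → INR → NOK → SGD:
SGD 8,856,000.00 ÷ 0.017389 (buy INR at ask) = INR 509,287,480.59
INR 509,287,480.59 ÷ 6.5699 (buy NOK at ask) = NOK 77,518,300.22
NOK 77,518,300.22 × 0.11480 (sell NOK at bid) = SGD 8,899,100.86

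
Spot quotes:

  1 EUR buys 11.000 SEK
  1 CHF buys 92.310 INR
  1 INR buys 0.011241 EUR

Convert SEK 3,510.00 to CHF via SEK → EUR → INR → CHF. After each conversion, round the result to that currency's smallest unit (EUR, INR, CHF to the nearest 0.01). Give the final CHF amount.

SEK 3,510.00 ÷ 11.000 = EUR 319.09
EUR 319.09 ÷ 0.011241 = INR 28,386.26
INR 28,386.26 ÷ 92.310 = CHF 307.51

CHF 307.51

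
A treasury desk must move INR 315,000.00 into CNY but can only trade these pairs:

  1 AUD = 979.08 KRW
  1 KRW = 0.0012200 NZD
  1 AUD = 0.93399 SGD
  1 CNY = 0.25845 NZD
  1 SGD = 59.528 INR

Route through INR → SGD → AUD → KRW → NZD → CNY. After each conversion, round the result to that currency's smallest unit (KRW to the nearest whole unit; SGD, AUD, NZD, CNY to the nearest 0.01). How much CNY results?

INR 315,000.00 ÷ 59.528 = SGD 5,291.63
SGD 5,291.63 ÷ 0.93399 = AUD 5,665.62
AUD 5,665.62 × 979.08 = KRW 5,547,095
KRW 5,547,095 × 0.0012200 = NZD 6,767.46
NZD 6,767.46 ÷ 0.25845 = CNY 26,184.79

CNY 26,184.79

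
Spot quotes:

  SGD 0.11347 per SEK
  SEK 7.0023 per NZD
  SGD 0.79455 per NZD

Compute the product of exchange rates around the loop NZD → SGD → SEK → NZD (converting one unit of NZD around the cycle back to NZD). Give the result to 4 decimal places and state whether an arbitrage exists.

1.0000 (no arbitrage)

Around NZD → SGD → SEK → NZD: 1 × 0.79455 ÷ 0.11347 ÷ 7.0023 = 0.999999
Product ≈ 1 (deviation 0.000%, within rounding noise).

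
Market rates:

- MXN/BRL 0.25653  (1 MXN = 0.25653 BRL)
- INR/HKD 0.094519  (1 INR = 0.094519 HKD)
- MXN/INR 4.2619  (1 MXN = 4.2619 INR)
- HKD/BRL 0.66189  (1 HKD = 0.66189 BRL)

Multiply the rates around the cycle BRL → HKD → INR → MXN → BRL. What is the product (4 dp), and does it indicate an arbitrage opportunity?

Around BRL → HKD → INR → MXN → BRL: 1 ÷ 0.66189 ÷ 0.094519 ÷ 4.2619 × 0.25653 = 0.962122
Product < 1; profitable direction is BRL → MXN → INR → HKD → BRL.

0.9621 (arbitrage exists)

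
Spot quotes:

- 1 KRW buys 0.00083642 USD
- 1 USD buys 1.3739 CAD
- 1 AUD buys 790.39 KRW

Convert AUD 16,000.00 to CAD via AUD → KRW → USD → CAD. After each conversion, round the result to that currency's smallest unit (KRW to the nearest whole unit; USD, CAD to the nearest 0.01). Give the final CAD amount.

AUD 16,000.00 × 790.39 = KRW 12,646,240
KRW 12,646,240 × 0.00083642 = USD 10,577.57
USD 10,577.57 × 1.3739 = CAD 14,532.52

CAD 14,532.52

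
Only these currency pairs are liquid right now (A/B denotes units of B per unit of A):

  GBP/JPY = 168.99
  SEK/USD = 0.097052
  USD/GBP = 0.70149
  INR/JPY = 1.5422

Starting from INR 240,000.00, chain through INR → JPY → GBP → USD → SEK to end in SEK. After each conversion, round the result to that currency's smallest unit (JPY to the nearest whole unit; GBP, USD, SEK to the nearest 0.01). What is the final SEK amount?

INR 240,000.00 × 1.5422 = JPY 370,128
JPY 370,128 ÷ 168.99 = GBP 2,190.24
GBP 2,190.24 ÷ 0.70149 = USD 3,122.27
USD 3,122.27 ÷ 0.097052 = SEK 32,171.10

SEK 32,171.10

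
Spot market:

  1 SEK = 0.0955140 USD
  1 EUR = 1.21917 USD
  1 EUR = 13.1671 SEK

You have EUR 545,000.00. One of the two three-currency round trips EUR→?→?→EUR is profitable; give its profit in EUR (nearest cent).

Profit: EUR 17,198.14

Profitable loop is EUR → SEK → USD → EUR:
EUR 545,000.00 × 13.1671 = SEK 7,176,069.50
SEK 7,176,069.50 × 0.0955140 = USD 685,415.10
USD 685,415.10 ÷ 1.21917 = EUR 562,198.14
Profit = EUR 562,198.14 − EUR 545,000.00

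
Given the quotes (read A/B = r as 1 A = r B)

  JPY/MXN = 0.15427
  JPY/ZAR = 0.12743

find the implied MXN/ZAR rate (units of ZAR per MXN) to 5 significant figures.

MXN/ZAR = 0.82602

1 MXN ÷ 0.15427 = 6.48214 JPY
6.48214 JPY × 0.12743 = 0.826019 ZAR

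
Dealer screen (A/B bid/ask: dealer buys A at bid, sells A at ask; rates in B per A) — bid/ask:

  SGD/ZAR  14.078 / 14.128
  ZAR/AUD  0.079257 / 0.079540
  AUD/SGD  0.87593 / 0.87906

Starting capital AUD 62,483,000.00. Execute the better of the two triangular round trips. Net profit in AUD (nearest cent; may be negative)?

Net profit: AUD 769,410.61

Best loop AUD → ZAR → SGD → AUD:
AUD 62,483,000.00 ÷ 0.079540 (buy ZAR at ask) = ZAR 785,554,438.02
ZAR 785,554,438.02 ÷ 14.128 (buy SGD at ask) = SGD 55,602,664.07
SGD 55,602,664.07 ÷ 0.87906 (buy AUD at ask) = AUD 63,252,410.61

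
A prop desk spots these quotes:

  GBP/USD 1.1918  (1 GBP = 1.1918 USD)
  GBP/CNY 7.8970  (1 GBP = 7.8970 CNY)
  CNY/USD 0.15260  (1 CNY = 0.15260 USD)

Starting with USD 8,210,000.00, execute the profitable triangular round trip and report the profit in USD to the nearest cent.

Profitable loop is USD → GBP → CNY → USD:
USD 8,210,000.00 ÷ 1.1918 = GBP 6,888,739.72
GBP 6,888,739.72 × 7.8970 = CNY 54,400,377.58
CNY 54,400,377.58 × 0.15260 = USD 8,301,497.62
Profit = USD 8,301,497.62 − USD 8,210,000.00

Profit: USD 91,497.62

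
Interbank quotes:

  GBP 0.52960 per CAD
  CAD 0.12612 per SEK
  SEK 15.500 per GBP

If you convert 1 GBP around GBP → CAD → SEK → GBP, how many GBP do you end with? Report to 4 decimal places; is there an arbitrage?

0.9659 (arbitrage exists)

Around GBP → CAD → SEK → GBP: 1 ÷ 0.52960 ÷ 0.12612 ÷ 15.500 = 0.965909
Product < 1; profitable direction is GBP → SEK → CAD → GBP.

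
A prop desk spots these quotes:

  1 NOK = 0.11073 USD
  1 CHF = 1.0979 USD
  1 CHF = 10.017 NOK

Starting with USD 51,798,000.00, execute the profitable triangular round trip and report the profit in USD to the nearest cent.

Profitable loop is USD → CHF → NOK → USD:
USD 51,798,000.00 ÷ 1.0979 = CHF 47,179,160.21
CHF 47,179,160.21 × 10.017 = NOK 472,593,647.87
NOK 472,593,647.87 × 0.11073 = USD 52,330,294.63
Profit = USD 52,330,294.63 − USD 51,798,000.00

Profit: USD 532,294.63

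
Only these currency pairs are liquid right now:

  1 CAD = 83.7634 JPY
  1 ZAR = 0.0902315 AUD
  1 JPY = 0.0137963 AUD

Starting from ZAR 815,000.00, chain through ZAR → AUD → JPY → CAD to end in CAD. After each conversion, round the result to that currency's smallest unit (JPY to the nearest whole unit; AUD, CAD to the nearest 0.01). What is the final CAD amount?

ZAR 815,000.00 × 0.0902315 = AUD 73,538.67
AUD 73,538.67 ÷ 0.0137963 = JPY 5,330,318
JPY 5,330,318 ÷ 83.7634 = CAD 63,635.41

CAD 63,635.41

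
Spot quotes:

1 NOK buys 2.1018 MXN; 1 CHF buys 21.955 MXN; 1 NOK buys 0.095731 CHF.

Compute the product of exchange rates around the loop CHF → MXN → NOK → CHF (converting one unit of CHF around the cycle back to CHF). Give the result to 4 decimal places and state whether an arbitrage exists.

1.0000 (no arbitrage)

Around CHF → MXN → NOK → CHF: 1 × 21.955 ÷ 2.1018 × 0.095731 = 0.999988
Product ≈ 1 (deviation 0.001%, within rounding noise).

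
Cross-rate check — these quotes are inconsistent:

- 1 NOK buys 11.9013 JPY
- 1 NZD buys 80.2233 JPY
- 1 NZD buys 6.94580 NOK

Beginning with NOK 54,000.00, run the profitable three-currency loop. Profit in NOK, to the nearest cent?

Profitable loop is NOK → JPY → NZD → NOK:
NOK 54,000.00 × 11.9013 = JPY 642,670
JPY 642,670 ÷ 80.2233 = NZD 8,011.02
NZD 8,011.02 × 6.94580 = NOK 55,642.92
Profit = NOK 55,642.92 − NOK 54,000.00

Profit: NOK 1,642.92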